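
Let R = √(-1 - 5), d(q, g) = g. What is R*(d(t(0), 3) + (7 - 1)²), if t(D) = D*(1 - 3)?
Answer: 39*I*√6 ≈ 95.53*I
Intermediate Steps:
t(D) = -2*D (t(D) = D*(-2) = -2*D)
R = I*√6 (R = √(-6) = I*√6 ≈ 2.4495*I)
R*(d(t(0), 3) + (7 - 1)²) = (I*√6)*(3 + (7 - 1)²) = (I*√6)*(3 + 6²) = (I*√6)*(3 + 36) = (I*√6)*39 = 39*I*√6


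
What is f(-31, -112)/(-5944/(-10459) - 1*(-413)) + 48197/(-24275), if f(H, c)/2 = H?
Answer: -224217971617/105001779525 ≈ -2.1354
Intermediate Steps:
f(H, c) = 2*H
f(-31, -112)/(-5944/(-10459) - 1*(-413)) + 48197/(-24275) = (2*(-31))/(-5944/(-10459) - 1*(-413)) + 48197/(-24275) = -62/(-5944*(-1/10459) + 413) + 48197*(-1/24275) = -62/(5944/10459 + 413) - 48197/24275 = -62/4325511/10459 - 48197/24275 = -62*10459/4325511 - 48197/24275 = -648458/4325511 - 48197/24275 = -224217971617/105001779525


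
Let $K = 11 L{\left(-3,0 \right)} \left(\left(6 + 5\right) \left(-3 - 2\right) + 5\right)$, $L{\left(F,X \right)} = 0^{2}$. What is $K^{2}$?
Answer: $0$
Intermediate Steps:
$L{\left(F,X \right)} = 0$
$K = 0$ ($K = 11 \cdot 0 \left(\left(6 + 5\right) \left(-3 - 2\right) + 5\right) = 11 \cdot 0 \left(11 \left(-5\right) + 5\right) = 11 \cdot 0 \left(-55 + 5\right) = 11 \cdot 0 \left(-50\right) = 11 \cdot 0 = 0$)
$K^{2} = 0^{2} = 0$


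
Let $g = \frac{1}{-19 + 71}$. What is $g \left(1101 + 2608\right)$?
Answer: $\frac{3709}{52} \approx 71.327$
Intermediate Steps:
$g = \frac{1}{52} \approx 0.019231$
$g \left(1101 + 2608\right) = \frac{1101 + 2608}{52} = \frac{1}{52} \cdot 3709 = \frac{3709}{52}$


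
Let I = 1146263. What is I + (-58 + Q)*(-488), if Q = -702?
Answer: 1517143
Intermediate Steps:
I + (-58 + Q)*(-488) = 1146263 + (-58 - 702)*(-488) = 1146263 - 760*(-488) = 1146263 + 370880 = 1517143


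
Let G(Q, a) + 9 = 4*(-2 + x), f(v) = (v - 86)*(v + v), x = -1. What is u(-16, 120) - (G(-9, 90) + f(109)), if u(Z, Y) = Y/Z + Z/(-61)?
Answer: -610029/122 ≈ -5000.2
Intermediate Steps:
u(Z, Y) = -Z/61 + Y/Z (u(Z, Y) = Y/Z + Z*(-1/61) = Y/Z - Z/61 = -Z/61 + Y/Z)
f(v) = 2*v*(-86 + v) (f(v) = (-86 + v)*(2*v) = 2*v*(-86 + v))
G(Q, a) = -21 (G(Q, a) = -9 + 4*(-2 - 1) = -9 + 4*(-3) = -9 - 12 = -21)
u(-16, 120) - (G(-9, 90) + f(109)) = (-1/61*(-16) + 120/(-16)) - (-21 + 2*109*(-86 + 109)) = (16/61 + 120*(-1/16)) - (-21 + 2*109*23) = (16/61 - 15/2) - (-21 + 5014) = -883/122 - 1*4993 = -883/122 - 4993 = -610029/122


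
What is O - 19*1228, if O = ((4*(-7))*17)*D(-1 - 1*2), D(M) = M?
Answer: -21904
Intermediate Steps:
O = 1428 (O = ((4*(-7))*17)*(-1 - 1*2) = (-28*17)*(-1 - 2) = -476*(-3) = 1428)
O - 19*1228 = 1428 - 19*1228 = 1428 - 1*23332 = 1428 - 23332 = -21904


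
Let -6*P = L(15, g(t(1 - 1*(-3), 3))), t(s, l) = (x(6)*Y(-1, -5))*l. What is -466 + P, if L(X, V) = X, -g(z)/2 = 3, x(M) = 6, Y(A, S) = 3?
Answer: -937/2 ≈ -468.50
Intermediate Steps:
t(s, l) = 18*l (t(s, l) = (6*3)*l = 18*l)
g(z) = -6 (g(z) = -2*3 = -6)
P = -5/2 (P = -⅙*15 = -5/2 ≈ -2.5000)
-466 + P = -466 - 5/2 = -937/2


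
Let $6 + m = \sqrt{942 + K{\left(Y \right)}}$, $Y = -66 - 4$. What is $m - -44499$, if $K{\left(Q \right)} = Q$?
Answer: $44493 + 2 \sqrt{218} \approx 44523.0$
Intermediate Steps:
$Y = -70$
$m = -6 + 2 \sqrt{218}$ ($m = -6 + \sqrt{942 - 70} = -6 + \sqrt{872} = -6 + 2 \sqrt{218} \approx 23.53$)
$m - -44499 = \left(-6 + 2 \sqrt{218}\right) - -44499 = \left(-6 + 2 \sqrt{218}\right) + 44499 = 44493 + 2 \sqrt{218}$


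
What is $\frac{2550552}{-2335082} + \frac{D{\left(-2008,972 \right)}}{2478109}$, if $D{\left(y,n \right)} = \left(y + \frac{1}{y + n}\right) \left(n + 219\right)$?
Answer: $- \frac{6166770593599683}{2997452438927884} \approx -2.0573$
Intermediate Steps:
$D{\left(y,n \right)} = \left(219 + n\right) \left(y + \frac{1}{n + y}\right)$ ($D{\left(y,n \right)} = \left(y + \frac{1}{n + y}\right) \left(219 + n\right) = \left(219 + n\right) \left(y + \frac{1}{n + y}\right)$)
$\frac{2550552}{-2335082} + \frac{D{\left(-2008,972 \right)}}{2478109} = \frac{2550552}{-2335082} + \frac{\frac{1}{972 - 2008} \left(219 + 972 + 219 \left(-2008\right)^{2} + 972 \left(-2008\right)^{2} - 2008 \cdot 972^{2} + 219 \cdot 972 \left(-2008\right)\right)}{2478109} = 2550552 \left(- \frac{1}{2335082}\right) + \frac{219 + 972 + 219 \cdot 4032064 + 972 \cdot 4032064 - 1897126272 - 427438944}{-1036} \cdot \frac{1}{2478109} = - \frac{1275276}{1167541} + - \frac{219 + 972 + 883022016 + 3919166208 - 1897126272 - 427438944}{1036} \cdot \frac{1}{2478109} = - \frac{1275276}{1167541} + \left(- \frac{1}{1036}\right) 2477624199 \cdot \frac{1}{2478109} = - \frac{1275276}{1167541} - \frac{2477624199}{2567320924} = - \frac{6166770593599683}{2997452438927884}$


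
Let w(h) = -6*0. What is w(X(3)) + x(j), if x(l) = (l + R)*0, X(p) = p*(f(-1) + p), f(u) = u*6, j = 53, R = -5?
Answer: 0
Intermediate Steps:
f(u) = 6*u
X(p) = p*(-6 + p) (X(p) = p*(6*(-1) + p) = p*(-6 + p))
x(l) = 0 (x(l) = (l - 5)*0 = (-5 + l)*0 = 0)
w(h) = 0
w(X(3)) + x(j) = 0 + 0 = 0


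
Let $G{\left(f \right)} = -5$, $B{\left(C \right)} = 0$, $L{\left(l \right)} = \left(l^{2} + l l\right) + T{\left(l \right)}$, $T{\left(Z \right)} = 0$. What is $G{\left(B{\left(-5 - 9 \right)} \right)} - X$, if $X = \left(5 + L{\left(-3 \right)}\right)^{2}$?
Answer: $-534$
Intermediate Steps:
$L{\left(l \right)} = 2 l^{2}$ ($L{\left(l \right)} = \left(l^{2} + l l\right) + 0 = \left(l^{2} + l^{2}\right) + 0 = 2 l^{2} + 0 = 2 l^{2}$)
$X = 529$ ($X = \left(5 + 2 \left(-3\right)^{2}\right)^{2} = \left(5 + 2 \cdot 9\right)^{2} = \left(5 + 18\right)^{2} = 23^{2} = 529$)
$G{\left(B{\left(-5 - 9 \right)} \right)} - X = -5 - 529 = -534$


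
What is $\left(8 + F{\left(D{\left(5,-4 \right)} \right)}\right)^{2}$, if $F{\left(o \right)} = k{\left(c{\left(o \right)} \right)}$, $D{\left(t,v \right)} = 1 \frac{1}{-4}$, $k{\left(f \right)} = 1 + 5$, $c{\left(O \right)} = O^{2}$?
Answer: $196$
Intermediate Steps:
$k{\left(f \right)} = 6$
$D{\left(t,v \right)} = - \frac{1}{4}$ ($D{\left(t,v \right)} = 1 \left(- \frac{1}{4}\right) = - \frac{1}{4}$)
$F{\left(o \right)} = 6$
$\left(8 + F{\left(D{\left(5,-4 \right)} \right)}\right)^{2} = \left(8 + 6\right)^{2} = 14^{2} = 196$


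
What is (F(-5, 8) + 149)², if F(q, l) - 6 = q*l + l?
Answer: 15129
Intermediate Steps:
F(q, l) = 6 + l + l*q (F(q, l) = 6 + (q*l + l) = 6 + (l*q + l) = 6 + (l + l*q) = 6 + l + l*q)
(F(-5, 8) + 149)² = ((6 + 8 + 8*(-5)) + 149)² = ((6 + 8 - 40) + 149)² = (-26 + 149)² = 123² = 15129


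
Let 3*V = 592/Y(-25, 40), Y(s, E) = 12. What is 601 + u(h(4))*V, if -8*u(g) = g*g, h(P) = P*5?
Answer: -1991/9 ≈ -221.22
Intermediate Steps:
h(P) = 5*P
u(g) = -g**2/8 (u(g) = -g*g/8 = -g**2/8)
V = 148/9 (V = (592/12)/3 = (592*(1/12))/3 = (1/3)*(148/3) = 148/9 ≈ 16.444)
601 + u(h(4))*V = 601 - (5*4)**2/8*(148/9) = 601 - 1/8*20**2*(148/9) = 601 - 1/8*400*(148/9) = 601 - 50*148/9 = 601 - 7400/9 = -1991/9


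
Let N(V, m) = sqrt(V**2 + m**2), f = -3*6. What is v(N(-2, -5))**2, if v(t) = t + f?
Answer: (18 - sqrt(29))**2 ≈ 159.13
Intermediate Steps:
f = -18
v(t) = -18 + t (v(t) = t - 18 = -18 + t)
v(N(-2, -5))**2 = (-18 + sqrt((-2)**2 + (-5)**2))**2 = (-18 + sqrt(4 + 25))**2 = (-18 + sqrt(29))**2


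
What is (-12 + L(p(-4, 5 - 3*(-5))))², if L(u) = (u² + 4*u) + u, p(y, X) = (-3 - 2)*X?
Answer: 90022144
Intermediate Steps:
p(y, X) = -5*X
L(u) = u² + 5*u
(-12 + L(p(-4, 5 - 3*(-5))))² = (-12 + (-5*(5 - 3*(-5)))*(5 - 5*(5 - 3*(-5))))² = (-12 + (-5*(5 + 15))*(5 - 5*(5 + 15)))² = (-12 + (-5*20)*(5 - 5*20))² = (-12 - 100*(5 - 100))² = (-12 - 100*(-95))² = (-12 + 9500)² = 9488² = 90022144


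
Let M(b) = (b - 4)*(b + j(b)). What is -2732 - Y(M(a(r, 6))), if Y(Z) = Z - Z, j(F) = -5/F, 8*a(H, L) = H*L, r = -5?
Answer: -2732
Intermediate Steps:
a(H, L) = H*L/8 (a(H, L) = (H*L)/8 = H*L/8)
M(b) = (-4 + b)*(b - 5/b) (M(b) = (b - 4)*(b - 5/b) = (-4 + b)*(b - 5/b))
Y(Z) = 0
-2732 - Y(M(a(r, 6))) = -2732 - 1*0 = -2732 + 0 = -2732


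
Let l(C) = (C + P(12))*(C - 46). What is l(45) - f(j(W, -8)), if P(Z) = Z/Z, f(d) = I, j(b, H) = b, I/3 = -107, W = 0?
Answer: 275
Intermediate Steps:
I = -321 (I = 3*(-107) = -321)
f(d) = -321
P(Z) = 1
l(C) = (1 + C)*(-46 + C) (l(C) = (C + 1)*(C - 46) = (1 + C)*(-46 + C))
l(45) - f(j(W, -8)) = (-46 + 45² - 45*45) - 1*(-321) = (-46 + 2025 - 2025) + 321 = -46 + 321 = 275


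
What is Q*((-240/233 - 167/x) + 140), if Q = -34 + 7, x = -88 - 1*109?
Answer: -173279817/45901 ≈ -3775.1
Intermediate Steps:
x = -197 (x = -88 - 109 = -197)
Q = -27
Q*((-240/233 - 167/x) + 140) = -27*((-240/233 - 167/(-197)) + 140) = -27*((-240*1/233 - 167*(-1/197)) + 140) = -27*((-240/233 + 167/197) + 140) = -27*(-8369/45901 + 140) = -27*6417771/45901 = -173279817/45901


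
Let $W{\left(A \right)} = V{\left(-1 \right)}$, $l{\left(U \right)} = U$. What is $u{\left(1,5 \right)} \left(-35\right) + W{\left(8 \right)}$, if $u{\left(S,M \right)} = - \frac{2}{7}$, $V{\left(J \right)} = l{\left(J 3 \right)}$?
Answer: $7$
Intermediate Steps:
$V{\left(J \right)} = 3 J$ ($V{\left(J \right)} = J 3 = 3 J$)
$W{\left(A \right)} = -3$ ($W{\left(A \right)} = 3 \left(-1\right) = -3$)
$u{\left(S,M \right)} = - \frac{2}{7}$ ($u{\left(S,M \right)} = \left(-2\right) \frac{1}{7} = - \frac{2}{7}$)
$u{\left(1,5 \right)} \left(-35\right) + W{\left(8 \right)} = \left(- \frac{2}{7}\right) \left(-35\right) - 3 = 10 - 3 = 7$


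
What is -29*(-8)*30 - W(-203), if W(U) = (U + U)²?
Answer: -157876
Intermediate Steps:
W(U) = 4*U² (W(U) = (2*U)² = 4*U²)
-29*(-8)*30 - W(-203) = -29*(-8)*30 - 4*(-203)² = 232*30 - 4*41209 = 6960 - 1*164836 = 6960 - 164836 = -157876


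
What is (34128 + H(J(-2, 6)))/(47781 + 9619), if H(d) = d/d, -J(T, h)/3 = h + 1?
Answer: 34129/57400 ≈ 0.59458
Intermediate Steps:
J(T, h) = -3 - 3*h (J(T, h) = -3*(h + 1) = -3*(1 + h) = -3 - 3*h)
H(d) = 1
(34128 + H(J(-2, 6)))/(47781 + 9619) = (34128 + 1)/(47781 + 9619) = 34129/57400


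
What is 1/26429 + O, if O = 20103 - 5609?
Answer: 383061927/26429 ≈ 14494.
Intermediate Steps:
O = 14494
1/26429 + O = 1/26429 + 14494 = 383061927/26429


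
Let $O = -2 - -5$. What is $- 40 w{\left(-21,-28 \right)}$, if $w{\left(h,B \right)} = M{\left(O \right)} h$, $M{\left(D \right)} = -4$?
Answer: $-3360$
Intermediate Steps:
$O = 3$ ($O = -2 + 5 = 3$)
$w{\left(h,B \right)} = - 4 h$
$- 40 w{\left(-21,-28 \right)} = - 40 \left(\left(-4\right) \left(-21\right)\right) = \left(-40\right) 84 = -3360$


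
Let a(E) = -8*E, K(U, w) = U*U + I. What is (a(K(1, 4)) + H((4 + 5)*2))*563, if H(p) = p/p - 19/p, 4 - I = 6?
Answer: 80509/18 ≈ 4472.7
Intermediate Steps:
I = -2 (I = 4 - 1*6 = 4 - 6 = -2)
K(U, w) = -2 + U**2 (K(U, w) = U*U - 2 = U**2 - 2 = -2 + U**2)
H(p) = 1 - 19/p
(a(K(1, 4)) + H((4 + 5)*2))*563 = (-8*(-2 + 1**2) + (-19 + (4 + 5)*2)/(((4 + 5)*2)))*563 = (-8*(-2 + 1) + (-19 + 9*2)/((9*2)))*563 = (-8*(-1) + (-19 + 18)/18)*563 = (8 + (1/18)*(-1))*563 = (8 - 1/18)*563 = (143/18)*563 = 80509/18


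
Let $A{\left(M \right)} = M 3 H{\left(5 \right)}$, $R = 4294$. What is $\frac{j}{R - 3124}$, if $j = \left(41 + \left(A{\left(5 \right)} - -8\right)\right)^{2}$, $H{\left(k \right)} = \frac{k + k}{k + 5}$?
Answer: $\frac{2048}{585} \approx 3.5009$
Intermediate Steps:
$H{\left(k \right)} = \frac{2 k}{5 + k}$
$A{\left(M \right)} = 3 M$ ($A{\left(M \right)} = M 3 \cdot 2 \cdot 5 \frac{1}{5 + 5} = 3 M 2 \cdot 5 \cdot \frac{1}{10} = 3 M 1 = 3 M$)
$j = 4096$ ($j = \left(41 + \left(3 \cdot 5 - -8\right)\right)^{2} = \left(41 + \left(15 + 8\right)\right)^{2} = \left(41 + 23\right)^{2} = 64^{2} = 4096$)
$\frac{j}{R - 3124} = \frac{4096}{4294 - 3124} = \frac{4096}{1170} = 4096 \cdot \frac{1}{1170} = \frac{2048}{585}$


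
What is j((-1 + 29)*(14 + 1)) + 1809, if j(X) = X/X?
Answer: 1810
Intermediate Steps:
j(X) = 1
j((-1 + 29)*(14 + 1)) + 1809 = 1 + 1809 = 1810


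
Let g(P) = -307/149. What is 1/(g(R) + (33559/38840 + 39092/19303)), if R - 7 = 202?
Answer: 111709549480/92585620253 ≈ 1.2066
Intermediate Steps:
R = 209 (R = 7 + 202 = 209)
g(P) = -307/149 (g(P) = -307*1/149 = -307/149)
1/(g(R) + (33559/38840 + 39092/19303)) = 1/(-307/149 + (33559/38840 + 39092/19303)) = 1/(-307/149 + 2166122657/749728520) = 1/(92585620253/111709549480) = 111709549480/92585620253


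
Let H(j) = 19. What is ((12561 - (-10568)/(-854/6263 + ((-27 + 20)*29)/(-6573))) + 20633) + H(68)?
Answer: -41548627149/620279 ≈ -66984.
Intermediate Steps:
((12561 - (-10568)/(-854/6263 + ((-27 + 20)*29)/(-6573))) + 20633) + H(68) = ((12561 - (-10568)/(-854/6263 + ((-27 + 20)*29)/(-6573))) + 20633) + 19 = ((12561 - (-10568)/(-854*1/6263 - 7*29*(-1/6573))) + 20633) + 19 = ((12561 - (-10568)/(-854/6263 - 203*(-1/6573))) + 20633) + 19 = ((12561 - (-10568)/(-854/6263 + 29/939)) + 20633) + 19 = ((12561 - (-10568)/(-620279/5880957)) + 20633) + 19 = ((12561 - (-10568)*(-5880957)/620279) + 20633) + 19 = ((12561 - 1*62149953576/620279) + 20633) + 19 = ((12561 - 62149953576/620279) + 20633) + 19 = (-54358629057/620279 + 20633) + 19 = -41560412450/620279 + 19 = -41548627149/620279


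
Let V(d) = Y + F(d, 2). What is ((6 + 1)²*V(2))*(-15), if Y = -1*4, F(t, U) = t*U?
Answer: 0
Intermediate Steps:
F(t, U) = U*t
Y = -4
V(d) = -4 + 2*d
((6 + 1)²*V(2))*(-15) = ((6 + 1)²*(-4 + 2*2))*(-15) = (7²*(-4 + 4))*(-15) = (49*0)*(-15) = 0*(-15) = 0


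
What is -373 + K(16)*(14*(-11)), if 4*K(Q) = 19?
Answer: -2209/2 ≈ -1104.5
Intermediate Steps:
K(Q) = 19/4 (K(Q) = (1/4)*19 = 19/4)
-373 + K(16)*(14*(-11)) = -373 + 19*(14*(-11))/4 = -373 + (19/4)*(-154) = -373 - 1463/2 = -2209/2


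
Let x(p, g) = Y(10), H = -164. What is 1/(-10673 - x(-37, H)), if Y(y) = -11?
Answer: -1/10662 ≈ -9.3791e-5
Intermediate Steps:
x(p, g) = -11
1/(-10673 - x(-37, H)) = 1/(-10673 - 1*(-11)) = 1/(-10673 + 11) = 1/(-10662) = -1/10662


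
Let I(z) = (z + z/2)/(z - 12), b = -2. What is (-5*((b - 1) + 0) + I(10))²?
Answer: 225/4 ≈ 56.250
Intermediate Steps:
I(z) = 3*z/(2*(-12 + z)) (I(z) = (z + z*(½))/(-12 + z) = (z + z/2)/(-12 + z) = (3*z/2)/(-12 + z) = 3*z/(2*(-12 + z)))
(-5*((b - 1) + 0) + I(10))² = (-5*((-2 - 1) + 0) + (3/2)*10/(-12 + 10))² = (-5*(-3 + 0) + (3/2)*10/(-2))² = (-5*(-3) + (3/2)*10*(-½))² = (15 - 15/2)² = (15/2)² = 225/4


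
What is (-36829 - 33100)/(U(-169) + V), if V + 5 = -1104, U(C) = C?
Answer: 69929/1278 ≈ 54.718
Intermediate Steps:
V = -1109 (V = -5 - 1104 = -1109)
(-36829 - 33100)/(U(-169) + V) = (-36829 - 33100)/(-169 - 1109) = -69929/(-1278) = -69929*(-1/1278) = 69929/1278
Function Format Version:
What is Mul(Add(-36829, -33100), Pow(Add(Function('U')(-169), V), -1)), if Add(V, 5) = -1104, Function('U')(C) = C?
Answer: Rational(69929, 1278) ≈ 54.718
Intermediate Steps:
V = -1109 (V = Add(-5, -1104) = -1109)
Mul(Add(-36829, -33100), Pow(Add(Function('U')(-169), V), -1)) = Mul(Add(-36829, -33100), Pow(Add(-169, -1109), -1)) = Mul(-69929, Pow(-1278, -1)) = Mul(-69929, Rational(-1, 1278)) = Rational(69929, 1278)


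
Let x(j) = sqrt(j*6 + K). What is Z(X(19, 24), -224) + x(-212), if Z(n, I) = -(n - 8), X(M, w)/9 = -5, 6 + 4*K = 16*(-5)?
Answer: 53 + I*sqrt(5174)/2 ≈ 53.0 + 35.965*I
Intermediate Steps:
K = -43/2 (K = -3/2 + (16*(-5))/4 = -3/2 + (1/4)*(-80) = -3/2 - 20 = -43/2 ≈ -21.500)
X(M, w) = -45 (X(M, w) = 9*(-5) = -45)
Z(n, I) = 8 - n (Z(n, I) = -(-8 + n) = 8 - n)
x(j) = sqrt(-43/2 + 6*j) (x(j) = sqrt(j*6 - 43/2) = sqrt(6*j - 43/2) = sqrt(-43/2 + 6*j))
Z(X(19, 24), -224) + x(-212) = (8 - 1*(-45)) + sqrt(-86 + 24*(-212))/2 = (8 + 45) + sqrt(-86 - 5088)/2 = 53 + sqrt(-5174)/2 = 53 + (I*sqrt(5174))/2 = 53 + I*sqrt(5174)/2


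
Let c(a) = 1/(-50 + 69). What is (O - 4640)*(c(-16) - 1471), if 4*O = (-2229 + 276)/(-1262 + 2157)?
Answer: 116076100011/17005 ≈ 6.8260e+6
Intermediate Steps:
O = -1953/3580 (O = ((-2229 + 276)/(-1262 + 2157))/4 = (-1953/895)/4 = (-1953*1/895)/4 = (¼)*(-1953/895) = -1953/3580 ≈ -0.54553)
c(a) = 1/19
(O - 4640)*(c(-16) - 1471) = (-1953/3580 - 4640)*(1/19 - 1471) = -16613153/3580*(-27948/19) = 116076100011/17005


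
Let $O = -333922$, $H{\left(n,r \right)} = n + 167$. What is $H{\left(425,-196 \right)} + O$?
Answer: $-333330$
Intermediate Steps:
$H{\left(n,r \right)} = 167 + n$
$H{\left(425,-196 \right)} + O = \left(167 + 425\right) - 333922 = 592 - 333922 = -333330$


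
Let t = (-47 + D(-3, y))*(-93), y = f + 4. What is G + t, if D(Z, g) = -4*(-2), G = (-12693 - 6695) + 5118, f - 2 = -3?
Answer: -10643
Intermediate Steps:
f = -1 (f = 2 - 3 = -1)
G = -14270 (G = -19388 + 5118 = -14270)
y = 3 (y = -1 + 4 = 3)
D(Z, g) = 8
t = 3627 (t = (-47 + 8)*(-93) = -39*(-93) = 3627)
G + t = -14270 + 3627 = -10643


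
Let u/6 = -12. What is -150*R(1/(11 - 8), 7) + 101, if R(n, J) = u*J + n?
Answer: 75651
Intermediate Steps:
u = -72 (u = 6*(-12) = -72)
R(n, J) = n - 72*J (R(n, J) = -72*J + n = n - 72*J)
-150*R(1/(11 - 8), 7) + 101 = -150*(1/(11 - 8) - 72*7) + 101 = -150*(1/3 - 504) + 101 = -150*(⅓ - 504) + 101 = -150*(-1511/3) + 101 = 75550 + 101 = 75651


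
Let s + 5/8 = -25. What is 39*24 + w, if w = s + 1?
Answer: 7291/8 ≈ 911.38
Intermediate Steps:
s = -205/8 (s = -5/8 - 25 = -205/8 ≈ -25.625)
w = -197/8 (w = -205/8 + 1 = -197/8 ≈ -24.625)
39*24 + w = 39*24 - 197/8 = 936 - 197/8 = 7291/8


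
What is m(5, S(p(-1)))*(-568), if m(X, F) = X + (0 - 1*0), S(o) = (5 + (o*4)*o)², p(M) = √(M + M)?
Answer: -2840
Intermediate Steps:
p(M) = √2*√M (p(M) = √(2*M) = √2*√M)
S(o) = (5 + 4*o²)² (S(o) = (5 + (4*o)*o)² = (5 + 4*o²)²)
m(X, F) = X (m(X, F) = X + (0 + 0) = X + 0 = X)
m(5, S(p(-1)))*(-568) = 5*(-568) = -2840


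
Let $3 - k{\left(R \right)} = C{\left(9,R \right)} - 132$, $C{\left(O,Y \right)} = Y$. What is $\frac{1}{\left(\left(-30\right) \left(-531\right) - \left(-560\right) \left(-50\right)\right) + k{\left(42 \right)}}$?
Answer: $- \frac{1}{11977} \approx -8.3493 \cdot 10^{-5}$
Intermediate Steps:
$k{\left(R \right)} = 135 - R$ ($k{\left(R \right)} = 3 - \left(R - 132\right) = 3 - \left(-132 + R\right) = 135 - R$)
$\frac{1}{\left(\left(-30\right) \left(-531\right) - \left(-560\right) \left(-50\right)\right) + k{\left(42 \right)}} = \frac{1}{\left(\left(-30\right) \left(-531\right) - \left(-560\right) \left(-50\right)\right) + \left(135 - 42\right)} = \frac{1}{\left(15930 - 28000\right) + \left(135 - 42\right)} = \frac{1}{\left(15930 - 28000\right) + 93} = \frac{1}{-12070 + 93} = \frac{1}{-11977} = - \frac{1}{11977}$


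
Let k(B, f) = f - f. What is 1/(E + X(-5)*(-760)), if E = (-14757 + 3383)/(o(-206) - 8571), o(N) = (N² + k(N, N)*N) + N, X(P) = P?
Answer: 33659/127892826 ≈ 0.00026318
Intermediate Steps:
k(B, f) = 0
o(N) = N + N² (o(N) = (N² + 0*N) + N = (N² + 0) + N = N² + N = N + N²)
E = -11374/33659 (E = (-14757 + 3383)/(-206*(1 - 206) - 8571) = -11374/(-206*(-205) - 8571) = -11374/(42230 - 8571) = -11374/33659 ≈ -0.33792)
1/(E + X(-5)*(-760)) = 1/(-11374/33659 - 5*(-760)) = 1/(-11374/33659 + 3800) = 1/(127892826/33659) = 33659/127892826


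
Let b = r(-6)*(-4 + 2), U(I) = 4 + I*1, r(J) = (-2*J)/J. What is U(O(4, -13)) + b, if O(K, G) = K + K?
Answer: 16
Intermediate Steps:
r(J) = -2
O(K, G) = 2*K
U(I) = 4 + I
b = 4 (b = -2*(-4 + 2) = -2*(-2) = 4)
U(O(4, -13)) + b = (4 + 2*4) + 4 = (4 + 8) + 4 = 12 + 4 = 16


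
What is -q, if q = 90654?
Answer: -90654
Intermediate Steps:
-q = -1*90654 = -90654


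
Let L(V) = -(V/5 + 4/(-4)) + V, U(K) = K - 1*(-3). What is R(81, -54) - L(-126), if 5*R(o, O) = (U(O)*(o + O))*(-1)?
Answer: 1876/5 ≈ 375.20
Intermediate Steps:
U(K) = 3 + K (U(K) = K + 3 = 3 + K)
R(o, O) = -(3 + O)*(O + o)/5 (R(o, O) = (((3 + O)*(o + O))*(-1))/5 = (((3 + O)*(O + o))*(-1))/5 = (-(3 + O)*(O + o))/5 = -(3 + O)*(O + o)/5)
L(V) = 1 + 4*V/5 (L(V) = -(V*(⅕) + 4*(-¼)) + V = -(V/5 - 1) + V = -(-1 + V/5) + V = (1 - V/5) + V = 1 + 4*V/5)
R(81, -54) - L(-126) = -(3 - 54)*(-54 + 81)/5 - (1 + (⅘)*(-126)) = -⅕*(-51)*27 - (1 - 504/5) = 1377/5 - 1*(-499/5) = 1377/5 + 499/5 = 1876/5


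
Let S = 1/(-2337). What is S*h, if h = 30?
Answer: -10/779 ≈ -0.012837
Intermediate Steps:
S = -1/2337 ≈ -0.00042790
S*h = -1/2337*30 = -10/779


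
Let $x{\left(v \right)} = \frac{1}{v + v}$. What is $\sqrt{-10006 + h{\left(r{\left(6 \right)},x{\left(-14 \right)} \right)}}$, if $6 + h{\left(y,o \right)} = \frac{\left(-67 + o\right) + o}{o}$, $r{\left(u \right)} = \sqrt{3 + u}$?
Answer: $7 i \sqrt{166} \approx 90.189 i$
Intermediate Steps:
$x{\left(v \right)} = \frac{1}{2 v}$
$h{\left(y,o \right)} = -6 + \frac{-67 + 2 o}{o}$ ($h{\left(y,o \right)} = -6 + \frac{\left(-67 + o\right) + o}{o} = -6 + \frac{-67 + 2 o}{o}$)
$\sqrt{-10006 + h{\left(r{\left(6 \right)},x{\left(-14 \right)} \right)}} = \sqrt{-10006 - \left(4 + \frac{67}{\frac{1}{2} \frac{1}{-14}}\right)} = \sqrt{-10006 - \left(4 + \frac{67}{\frac{1}{2} \left(- \frac{1}{14}\right)}\right)} = \sqrt{-10006 - \left(4 + \frac{67}{- \frac{1}{28}}\right)} = \sqrt{-10006 - -1872} = \sqrt{-10006 + \left(-4 + 1876\right)} = \sqrt{-10006 + 1872} = \sqrt{-8134} = 7 i \sqrt{166}$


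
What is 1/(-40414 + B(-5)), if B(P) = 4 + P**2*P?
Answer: -1/40535 ≈ -2.4670e-5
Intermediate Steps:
B(P) = 4 + P**3
1/(-40414 + B(-5)) = 1/(-40414 + (4 + (-5)**3)) = 1/(-40414 + (4 - 125)) = 1/(-40414 - 121) = 1/(-40535) = -1/40535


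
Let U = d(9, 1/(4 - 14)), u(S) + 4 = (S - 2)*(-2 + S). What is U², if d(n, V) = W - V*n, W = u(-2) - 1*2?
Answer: 11881/100 ≈ 118.81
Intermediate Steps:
u(S) = -4 + (-2 + S)² (u(S) = -4 + (S - 2)*(-2 + S) = -4 + (-2 + S)*(-2 + S) = -4 + (-2 + S)²)
W = 10 (W = -2*(-4 - 2) - 1*2 = -2*(-6) - 2 = 12 - 2 = 10)
d(n, V) = 10 - V*n
U = 109/10 (U = 10 - 1*9/(4 - 14) = 10 - 1*9/(-10) = 10 - 1*(-⅒)*9 = 10 + 9/10 = 109/10 ≈ 10.900)
U² = (109/10)² = 11881/100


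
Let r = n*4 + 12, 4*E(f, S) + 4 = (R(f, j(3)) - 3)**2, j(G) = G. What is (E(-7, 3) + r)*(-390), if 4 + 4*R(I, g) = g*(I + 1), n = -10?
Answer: 34125/8 ≈ 4265.6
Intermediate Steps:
R(I, g) = -1 + g*(1 + I)/4 (R(I, g) = -1 + (g*(I + 1))/4 = -1 + (g*(1 + I))/4 = -1 + g*(1 + I)/4)
E(f, S) = -1 + (-13/4 + 3*f/4)**2/4 (E(f, S) = -1 + ((-1 + (1/4)*3 + (1/4)*f*3) - 3)**2/4 = -1 + ((-1 + 3/4 + 3*f/4) - 3)**2/4 = -1 + ((-1/4 + 3*f/4) - 3)**2/4 = -1 + (-13/4 + 3*f/4)**2/4)
r = -28 (r = -10*4 + 12 = -40 + 12 = -28)
(E(-7, 3) + r)*(-390) = ((-1 + (-13 + 3*(-7))**2/64) - 28)*(-390) = ((-1 + (-13 - 21)**2/64) - 28)*(-390) = ((-1 + (1/64)*(-34)**2) - 28)*(-390) = ((-1 + (1/64)*1156) - 28)*(-390) = ((-1 + 289/16) - 28)*(-390) = (273/16 - 28)*(-390) = -175/16*(-390) = 34125/8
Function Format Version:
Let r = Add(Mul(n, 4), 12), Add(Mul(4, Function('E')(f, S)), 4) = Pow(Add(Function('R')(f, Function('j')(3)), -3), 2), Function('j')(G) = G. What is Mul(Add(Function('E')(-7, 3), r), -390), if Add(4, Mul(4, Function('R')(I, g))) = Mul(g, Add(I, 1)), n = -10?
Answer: Rational(34125, 8) ≈ 4265.6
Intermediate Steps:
Function('R')(I, g) = Add(-1, Mul(Rational(1, 4), g, Add(1, I))) (Function('R')(I, g) = Add(-1, Mul(Rational(1, 4), Mul(g, Add(I, 1)))) = Add(-1, Mul(Rational(1, 4), Mul(g, Add(1, I)))) = Add(-1, Mul(Rational(1, 4), g, Add(1, I))))
Function('E')(f, S) = Add(-1, Mul(Rational(1, 4), Pow(Add(Rational(-13, 4), Mul(Rational(3, 4), f)), 2))) (Function('E')(f, S) = Add(-1, Mul(Rational(1, 4), Pow(Add(Add(-1, Mul(Rational(1, 4), 3), Mul(Rational(1, 4), f, 3)), -3), 2))) = Add(-1, Mul(Rational(1, 4), Pow(Add(Add(-1, Rational(3, 4), Mul(Rational(3, 4), f)), -3), 2))) = Add(-1, Mul(Rational(1, 4), Pow(Add(Add(Rational(-1, 4), Mul(Rational(3, 4), f)), -3), 2))) = Add(-1, Mul(Rational(1, 4), Pow(Add(Rational(-13, 4), Mul(Rational(3, 4), f)), 2))))
r = -28 (r = Add(Mul(-10, 4), 12) = Add(-40, 12) = -28)
Mul(Add(Function('E')(-7, 3), r), -390) = Mul(Add(Add(-1, Mul(Rational(1, 64), Pow(Add(-13, Mul(3, -7)), 2))), -28), -390) = Mul(Add(Add(-1, Mul(Rational(1, 64), Pow(Add(-13, -21), 2))), -28), -390) = Mul(Add(Add(-1, Mul(Rational(1, 64), Pow(-34, 2))), -28), -390) = Mul(Add(Add(-1, Mul(Rational(1, 64), 1156)), -28), -390) = Mul(Add(Add(-1, Rational(289, 16)), -28), -390) = Mul(Add(Rational(273, 16), -28), -390) = Mul(Rational(-175, 16), -390) = Rational(34125, 8)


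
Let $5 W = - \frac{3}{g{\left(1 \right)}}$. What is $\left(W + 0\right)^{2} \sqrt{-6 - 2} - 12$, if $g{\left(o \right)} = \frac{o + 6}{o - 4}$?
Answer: $-12 + \frac{162 i \sqrt{2}}{1225} \approx -12.0 + 0.18702 i$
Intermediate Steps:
$g{\left(o \right)} = \frac{6 + o}{-4 + o}$
$W = \frac{9}{35}$ ($W = \frac{\left(-3\right) \frac{1}{\frac{1}{-4 + 1} \left(6 + 1\right)}}{5} = \frac{\left(-3\right) \frac{1}{\frac{1}{-3} \cdot 7}}{5} = \frac{\left(-3\right) \frac{1}{\left(- \frac{1}{3}\right) 7}}{5} = \frac{\left(-3\right) \frac{1}{- \frac{7}{3}}}{5} = \frac{\left(-3\right) \left(- \frac{3}{7}\right)}{5} = \frac{1}{5} \cdot \frac{9}{7} = \frac{9}{35} \approx 0.25714$)
$\left(W + 0\right)^{2} \sqrt{-6 - 2} - 12 = \left(\frac{9}{35} + 0\right)^{2} \sqrt{-6 - 2} - 12 = \left(\frac{9}{35}\right)^{2} \sqrt{-8} - 12 = \frac{81 \cdot 2 i \sqrt{2}}{1225} - 12 = \frac{162 i \sqrt{2}}{1225} - 12 = -12 + \frac{162 i \sqrt{2}}{1225}$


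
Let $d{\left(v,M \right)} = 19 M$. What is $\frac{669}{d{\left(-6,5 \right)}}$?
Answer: $\frac{669}{95} \approx 7.0421$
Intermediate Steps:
$\frac{669}{d{\left(-6,5 \right)}} = \frac{669}{19 \cdot 5} = \frac{669}{95}$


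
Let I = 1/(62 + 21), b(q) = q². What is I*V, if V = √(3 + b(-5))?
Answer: 2*√7/83 ≈ 0.063753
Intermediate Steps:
V = 2*√7 (V = √(3 + (-5)²) = √(3 + 25) = √28 = 2*√7 ≈ 5.2915)
I = 1/83 ≈ 0.012048
I*V = (2*√7)/83 = 2*√7/83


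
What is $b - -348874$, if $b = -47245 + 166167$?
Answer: $467796$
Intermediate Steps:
$b = 118922$
$b - -348874 = 118922 - -348874 = 118922 + 348874 = 467796$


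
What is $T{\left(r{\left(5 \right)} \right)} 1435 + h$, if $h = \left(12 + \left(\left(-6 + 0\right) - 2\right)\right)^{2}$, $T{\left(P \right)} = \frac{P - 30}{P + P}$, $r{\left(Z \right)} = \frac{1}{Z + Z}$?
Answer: $- \frac{429033}{2} \approx -2.1452 \cdot 10^{5}$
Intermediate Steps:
$r{\left(Z \right)} = \frac{1}{2 Z}$
$T{\left(P \right)} = \frac{-30 + P}{2 P}$
$h = 16$ ($h = \left(12 - 8\right)^{2} = 4^{2} = 16$)
$T{\left(r{\left(5 \right)} \right)} 1435 + h = \frac{-30 + \frac{1}{2 \cdot 5}}{2 \frac{1}{2 \cdot 5}} \cdot 1435 + 16 = \frac{-30 + \frac{1}{2} \cdot \frac{1}{5}}{2 \cdot \frac{1}{2} \cdot \frac{1}{5}} \cdot 1435 + 16 = \frac{\frac{1}{\frac{1}{10}} \left(-30 + \frac{1}{10}\right)}{2} \cdot 1435 + 16 = \frac{1}{2} \cdot 10 \left(- \frac{299}{10}\right) 1435 + 16 = \left(- \frac{299}{2}\right) 1435 + 16 = - \frac{429065}{2} + 16 = - \frac{429033}{2}$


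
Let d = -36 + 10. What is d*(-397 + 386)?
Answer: 286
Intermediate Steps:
d = -26
d*(-397 + 386) = -26*(-397 + 386) = -26*(-11) = 286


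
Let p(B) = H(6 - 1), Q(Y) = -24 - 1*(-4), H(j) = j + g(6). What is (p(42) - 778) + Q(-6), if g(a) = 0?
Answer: -793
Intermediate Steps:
H(j) = j (H(j) = j + 0 = j)
Q(Y) = -20 (Q(Y) = -24 + 4 = -20)
p(B) = 5 (p(B) = 6 - 1 = 5)
(p(42) - 778) + Q(-6) = (5 - 778) - 20 = -773 - 20 = -793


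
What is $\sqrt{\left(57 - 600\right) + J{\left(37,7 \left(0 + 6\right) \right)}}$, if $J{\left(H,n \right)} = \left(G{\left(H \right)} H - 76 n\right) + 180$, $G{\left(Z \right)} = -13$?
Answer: $2 i \sqrt{1009} \approx 63.53 i$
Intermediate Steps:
$J{\left(H,n \right)} = 180 - 76 n - 13 H$ ($J{\left(H,n \right)} = \left(- 13 H - 76 n\right) + 180 = \left(- 76 n - 13 H\right) + 180 = 180 - 76 n - 13 H$)
$\sqrt{\left(57 - 600\right) + J{\left(37,7 \left(0 + 6\right) \right)}} = \sqrt{\left(57 - 600\right) - \left(301 + 76 \cdot 7 \left(0 + 6\right)\right)} = \sqrt{\left(57 - 600\right) - \left(301 + 76 \cdot 7 \cdot 6\right)} = \sqrt{-543 - 3493} = \sqrt{-4036} = 2 i \sqrt{1009}$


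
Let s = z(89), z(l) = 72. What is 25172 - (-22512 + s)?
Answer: 47612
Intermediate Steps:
s = 72
25172 - (-22512 + s) = 25172 - (-22512 + 72) = 25172 - 1*(-22440) = 25172 + 22440 = 47612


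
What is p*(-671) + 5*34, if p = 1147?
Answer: -769467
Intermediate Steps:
p*(-671) + 5*34 = 1147*(-671) + 5*34 = -769637 + 170 = -769467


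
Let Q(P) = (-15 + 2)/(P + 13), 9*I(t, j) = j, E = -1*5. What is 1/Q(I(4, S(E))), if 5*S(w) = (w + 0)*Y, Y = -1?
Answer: -118/117 ≈ -1.0085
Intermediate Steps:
E = -5
S(w) = -w/5 (S(w) = ((w + 0)*(-1))/5 = (w*(-1))/5 = (-w)/5 = -w/5)
I(t, j) = j/9
Q(P) = -13/(13 + P)
1/Q(I(4, S(E))) = 1/(-13/(13 + (-⅕*(-5))/9)) = 1/(-13/(13 + (⅑)*1)) = 1/(-13/(13 + ⅑)) = 1/(-13/118/9) = 1/(-13*9/118) = 1/(-117/118) = -118/117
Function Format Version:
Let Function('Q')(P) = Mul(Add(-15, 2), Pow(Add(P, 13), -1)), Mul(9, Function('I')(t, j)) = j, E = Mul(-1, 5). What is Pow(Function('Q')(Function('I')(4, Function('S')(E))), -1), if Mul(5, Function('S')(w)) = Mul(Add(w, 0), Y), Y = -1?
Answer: Rational(-118, 117) ≈ -1.0085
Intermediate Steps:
E = -5
Function('S')(w) = Mul(Rational(-1, 5), w) (Function('S')(w) = Mul(Rational(1, 5), Mul(Add(w, 0), -1)) = Mul(Rational(1, 5), Mul(w, -1)) = Mul(Rational(1, 5), Mul(-1, w)) = Mul(Rational(-1, 5), w))
Function('I')(t, j) = Mul(Rational(1, 9), j)
Function('Q')(P) = Mul(-13, Pow(Add(13, P), -1))
Pow(Function('Q')(Function('I')(4, Function('S')(E))), -1) = Pow(Mul(-13, Pow(Add(13, Mul(Rational(1, 9), Mul(Rational(-1, 5), -5))), -1)), -1) = Pow(Mul(-13, Pow(Add(13, Mul(Rational(1, 9), 1)), -1)), -1) = Pow(Mul(-13, Pow(Add(13, Rational(1, 9)), -1)), -1) = Pow(Mul(-13, Pow(Rational(118, 9), -1)), -1) = Pow(Mul(-13, Rational(9, 118)), -1) = Pow(Rational(-117, 118), -1) = Rational(-118, 117)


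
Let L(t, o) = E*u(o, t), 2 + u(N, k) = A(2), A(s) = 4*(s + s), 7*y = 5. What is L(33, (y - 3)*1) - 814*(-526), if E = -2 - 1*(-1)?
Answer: 428150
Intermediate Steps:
y = 5/7 (y = (⅐)*5 = 5/7 ≈ 0.71429)
A(s) = 8*s (A(s) = 4*(2*s) = 8*s)
u(N, k) = 14 (u(N, k) = -2 + 8*2 = -2 + 16 = 14)
E = -1 (E = -2 + 1 = -1)
L(t, o) = -14 (L(t, o) = -1*14 = -14)
L(33, (y - 3)*1) - 814*(-526) = -14 - 814*(-526) = -14 + 428164 = 428150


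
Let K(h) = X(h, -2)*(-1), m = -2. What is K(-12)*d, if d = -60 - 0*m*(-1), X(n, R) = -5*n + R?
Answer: 3480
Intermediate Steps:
X(n, R) = R - 5*n
K(h) = 2 + 5*h (K(h) = (-2 - 5*h)*(-1) = 2 + 5*h)
d = -60 (d = -60 - 0*(-2)*(-1) = -60 - 0*(-1) = -60 - 1*0 = -60 + 0 = -60)
K(-12)*d = (2 + 5*(-12))*(-60) = (2 - 60)*(-60) = -58*(-60) = 3480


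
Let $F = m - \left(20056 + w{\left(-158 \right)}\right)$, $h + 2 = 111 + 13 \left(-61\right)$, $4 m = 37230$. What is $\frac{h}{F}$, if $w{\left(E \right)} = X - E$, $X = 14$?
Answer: $\frac{1368}{21841} \approx 0.062634$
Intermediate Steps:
$m = \frac{18615}{2}$ ($m = \frac{1}{4} \cdot 37230 = \frac{18615}{2} \approx 9307.5$)
$w{\left(E \right)} = 14 - E$
$h = -684$ ($h = -2 + \left(111 + 13 \left(-61\right)\right) = -2 + \left(111 - 793\right) = -2 - 682 = -684$)
$F = - \frac{21841}{2}$ ($F = \frac{18615}{2} - \left(20070 + 158\right) = \frac{18615}{2} - 20228 = - \frac{21841}{2} \approx -10921.0$)
$\frac{h}{F} = - \frac{684}{- \frac{21841}{2}} = \left(-684\right) \left(- \frac{2}{21841}\right) = \frac{1368}{21841}$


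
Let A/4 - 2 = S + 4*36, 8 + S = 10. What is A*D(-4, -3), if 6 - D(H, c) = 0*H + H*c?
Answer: -3552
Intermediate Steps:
S = 2 (S = -8 + 10 = 2)
D(H, c) = 6 - H*c (D(H, c) = 6 - (0*H + H*c) = 6 - (0 + H*c) = 6 - H*c)
A = 592 (A = 8 + 4*(2 + 4*36) = 8 + 4*(2 + 144) = 8 + 4*146 = 8 + 584 = 592)
A*D(-4, -3) = 592*(6 - 1*(-4)*(-3)) = 592*(6 - 12) = 592*(-6) = -3552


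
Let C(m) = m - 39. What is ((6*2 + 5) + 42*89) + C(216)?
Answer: 3932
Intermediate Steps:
C(m) = -39 + m
((6*2 + 5) + 42*89) + C(216) = ((6*2 + 5) + 42*89) + (-39 + 216) = ((12 + 5) + 3738) + 177 = (17 + 3738) + 177 = 3755 + 177 = 3932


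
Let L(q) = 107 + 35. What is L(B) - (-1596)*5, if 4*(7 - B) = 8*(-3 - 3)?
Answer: 8122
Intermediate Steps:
B = 19 (B = 7 - 2*(-3 - 3) = 7 - 2*(-6) = 7 - 1/4*(-48) = 7 + 12 = 19)
L(q) = 142
L(B) - (-1596)*5 = 142 - (-1596)*5 = 142 - 1*(-7980) = 142 + 7980 = 8122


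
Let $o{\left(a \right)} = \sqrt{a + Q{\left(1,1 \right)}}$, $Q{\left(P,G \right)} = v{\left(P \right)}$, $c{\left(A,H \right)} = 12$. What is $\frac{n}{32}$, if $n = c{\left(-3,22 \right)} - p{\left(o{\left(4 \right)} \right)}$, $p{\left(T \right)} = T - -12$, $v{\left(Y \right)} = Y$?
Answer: $- \frac{\sqrt{5}}{32} \approx -0.069877$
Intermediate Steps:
$Q{\left(P,G \right)} = P$
$o{\left(a \right)} = \sqrt{1 + a}$ ($o{\left(a \right)} = \sqrt{a + 1} = \sqrt{1 + a}$)
$p{\left(T \right)} = 12 + T$ ($p{\left(T \right)} = T + 12 = 12 + T$)
$n = - \sqrt{5}$ ($n = 12 - \left(12 + \sqrt{1 + 4}\right) = 12 - \left(12 + \sqrt{5}\right) = - \sqrt{5} \approx -2.2361$)
$\frac{n}{32} = \frac{\left(-1\right) \sqrt{5}}{32} = - \sqrt{5} \cdot \frac{1}{32} = - \frac{\sqrt{5}}{32}$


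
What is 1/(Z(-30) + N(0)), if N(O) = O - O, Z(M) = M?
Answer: -1/30 ≈ -0.033333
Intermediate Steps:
N(O) = 0
1/(Z(-30) + N(0)) = 1/(-30 + 0) = 1/(-30) = -1/30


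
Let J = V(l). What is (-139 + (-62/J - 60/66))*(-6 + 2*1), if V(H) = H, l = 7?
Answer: 45820/77 ≈ 595.06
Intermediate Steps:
J = 7
(-139 + (-62/J - 60/66))*(-6 + 2*1) = (-139 + (-62/7 - 60/66))*(-6 + 2*1) = (-139 + (-62*⅐ - 60*1/66))*(-6 + 2) = (-139 + (-62/7 - 10/11))*(-4) = (-139 - 752/77)*(-4) = -11455/77*(-4) = 45820/77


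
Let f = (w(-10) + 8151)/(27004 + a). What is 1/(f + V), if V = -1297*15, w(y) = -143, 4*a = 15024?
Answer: -3845/74803474 ≈ -5.1401e-5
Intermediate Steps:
a = 3756 (a = (1/4)*15024 = 3756)
f = 1001/3845 (f = (-143 + 8151)/(27004 + 3756) = 8008/30760 = 8008*(1/30760) = 1001/3845 ≈ 0.26034)
V = -19455
1/(f + V) = 1/(1001/3845 - 19455) = 1/(-74803474/3845) = -3845/74803474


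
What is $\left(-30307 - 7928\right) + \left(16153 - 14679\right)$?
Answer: $-36761$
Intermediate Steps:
$\left(-30307 - 7928\right) + \left(16153 - 14679\right) = -38235 + \left(16153 - 14679\right) = -38235 + 1474 = -36761$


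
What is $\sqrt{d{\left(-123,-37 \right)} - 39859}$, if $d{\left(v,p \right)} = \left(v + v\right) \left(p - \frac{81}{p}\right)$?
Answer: $\frac{i \sqrt{42843595}}{37} \approx 176.91 i$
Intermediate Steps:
$d{\left(v,p \right)} = 2 v \left(p - \frac{81}{p}\right)$
$\sqrt{d{\left(-123,-37 \right)} - 39859} = \sqrt{2 \left(-123\right) \frac{1}{-37} \left(-81 + \left(-37\right)^{2}\right) - 39859} = \sqrt{2 \left(-123\right) \left(- \frac{1}{37}\right) \left(-81 + 1369\right) - 39859} = \sqrt{2 \left(-123\right) \left(- \frac{1}{37}\right) 1288 - 39859} = \sqrt{\frac{316848}{37} - 39859} = \sqrt{- \frac{1157935}{37}} = \frac{i \sqrt{42843595}}{37}$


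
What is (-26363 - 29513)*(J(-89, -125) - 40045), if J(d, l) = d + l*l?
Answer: 1369464884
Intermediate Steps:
J(d, l) = d + l²
(-26363 - 29513)*(J(-89, -125) - 40045) = (-26363 - 29513)*((-89 + (-125)²) - 40045) = -55876*((-89 + 15625) - 40045) = -55876*(15536 - 40045) = -55876*(-24509) = 1369464884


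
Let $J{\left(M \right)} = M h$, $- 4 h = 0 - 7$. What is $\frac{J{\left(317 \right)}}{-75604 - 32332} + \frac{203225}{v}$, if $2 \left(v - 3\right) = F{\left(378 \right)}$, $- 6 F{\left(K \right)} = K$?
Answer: $- \frac{175482475283}{24609408} \approx -7130.7$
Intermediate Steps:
$F{\left(K \right)} = - \frac{K}{6}$
$v = - \frac{57}{2}$ ($v = 3 + \frac{\left(- \frac{1}{6}\right) 378}{2} = 3 + \frac{1}{2} \left(-63\right) = 3 - \frac{63}{2} = - \frac{57}{2} \approx -28.5$)
$h = \frac{7}{4}$ ($h = - \frac{0 - 7}{4} = \left(- \frac{1}{4}\right) \left(-7\right) = \frac{7}{4} \approx 1.75$)
$J{\left(M \right)} = \frac{7 M}{4}$ ($J{\left(M \right)} = M \frac{7}{4} = \frac{7 M}{4}$)
$\frac{J{\left(317 \right)}}{-75604 - 32332} + \frac{203225}{v} = \frac{\frac{7}{4} \cdot 317}{-75604 - 32332} + \frac{203225}{- \frac{57}{2}} = \frac{2219}{4 \left(-75604 - 32332\right)} + 203225 \left(- \frac{2}{57}\right) = \frac{2219}{4 \left(-107936\right)} - \frac{406450}{57} = \frac{2219}{4} \left(- \frac{1}{107936}\right) - \frac{406450}{57} = - \frac{2219}{431744} - \frac{406450}{57} = - \frac{175482475283}{24609408}$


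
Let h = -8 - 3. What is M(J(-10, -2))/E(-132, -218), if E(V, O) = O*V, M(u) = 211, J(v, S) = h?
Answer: 211/28776 ≈ 0.0073325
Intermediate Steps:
h = -11
J(v, S) = -11
M(J(-10, -2))/E(-132, -218) = 211/((-218*(-132))) = 211/28776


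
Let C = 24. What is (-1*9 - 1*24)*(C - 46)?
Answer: 726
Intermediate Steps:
(-1*9 - 1*24)*(C - 46) = (-1*9 - 1*24)*(24 - 46) = (-9 - 24)*(-22) = -33*(-22) = 726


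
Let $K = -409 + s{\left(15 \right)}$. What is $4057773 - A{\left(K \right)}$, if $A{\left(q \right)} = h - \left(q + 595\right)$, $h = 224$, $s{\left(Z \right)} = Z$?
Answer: $4057750$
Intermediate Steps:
$K = -394$ ($K = -409 + 15 = -394$)
$A{\left(q \right)} = -371 - q$ ($A{\left(q \right)} = 224 - \left(q + 595\right) = 224 - \left(595 + q\right) = -371 - q$)
$4057773 - A{\left(K \right)} = 4057773 - \left(-371 - -394\right) = 4057773 - \left(-371 + 394\right) = 4057773 - 23 = 4057750$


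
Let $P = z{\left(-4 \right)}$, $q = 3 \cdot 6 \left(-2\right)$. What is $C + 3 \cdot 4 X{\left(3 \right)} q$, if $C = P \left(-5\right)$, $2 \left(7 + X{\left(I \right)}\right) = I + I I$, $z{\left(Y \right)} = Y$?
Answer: $452$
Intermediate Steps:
$q = -36$ ($q = 18 \left(-2\right) = -36$)
$P = -4$
$X{\left(I \right)} = -7 + \frac{I}{2} + \frac{I^{2}}{2}$ ($X{\left(I \right)} = -7 + \frac{I + I I}{2} = -7 + \frac{I + I^{2}}{2} = -7 + \left(\frac{I}{2} + \frac{I^{2}}{2}\right) = -7 + \frac{I}{2} + \frac{I^{2}}{2}$)
$C = 20$ ($C = \left(-4\right) \left(-5\right) = 20$)
$C + 3 \cdot 4 X{\left(3 \right)} q = 20 + 3 \cdot 4 \left(-7 + \frac{1}{2} \cdot 3 + \frac{3^{2}}{2}\right) \left(-36\right) = 20 + 12 \left(-7 + \frac{3}{2} + \frac{1}{2} \cdot 9\right) \left(-36\right) = 20 + 12 \left(-7 + \frac{3}{2} + \frac{9}{2}\right) \left(-36\right) = 20 + 12 \left(-1\right) \left(-36\right) = 20 - -432 = 20 + 432 = 452$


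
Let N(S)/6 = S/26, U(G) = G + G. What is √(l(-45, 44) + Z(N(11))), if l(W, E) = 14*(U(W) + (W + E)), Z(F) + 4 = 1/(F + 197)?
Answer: 17*I*√29755774/2594 ≈ 35.749*I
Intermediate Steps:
U(G) = 2*G
N(S) = 3*S/13 (N(S) = 6*(S/26) = 3*S/13)
Z(F) = -4 + 1/(197 + F) (Z(F) = -4 + 1/(F + 197) = -4 + 1/(197 + F))
l(W, E) = 14*E + 42*W (l(W, E) = 14*(2*W + (W + E)) = 14*(2*W + (E + W)) = 14*(E + 3*W) = 14*E + 42*W)
√(l(-45, 44) + Z(N(11))) = √((14*44 + 42*(-45)) + (-787 - 12*11/13)/(197 + (3/13)*11)) = √((616 - 1890) + (-787 - 4*33/13)/(197 + 33/13)) = √(-1274 + (-787 - 132/13)/(2594/13)) = √(-1274 + (13/2594)*(-10363/13)) = √(-1274 - 10363/2594) = √(-3315119/2594) = 17*I*√29755774/2594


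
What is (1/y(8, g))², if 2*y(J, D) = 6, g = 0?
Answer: ⅑ ≈ 0.11111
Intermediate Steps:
y(J, D) = 3 (y(J, D) = (½)*6 = 3)
(1/y(8, g))² = (1/3)² = (⅓)² = ⅑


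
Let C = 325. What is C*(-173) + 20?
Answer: -56205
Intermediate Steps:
C*(-173) + 20 = 325*(-173) + 20 = -56225 + 20 = -56205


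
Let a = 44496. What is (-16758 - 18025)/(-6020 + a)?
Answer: -34783/38476 ≈ -0.90402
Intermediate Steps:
(-16758 - 18025)/(-6020 + a) = (-16758 - 18025)/(-6020 + 44496) = -34783/38476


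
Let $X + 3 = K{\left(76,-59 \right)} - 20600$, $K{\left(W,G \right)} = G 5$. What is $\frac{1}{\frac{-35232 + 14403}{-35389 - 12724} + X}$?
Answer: $- \frac{48113}{1005444645} \approx -4.7852 \cdot 10^{-5}$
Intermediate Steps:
$K{\left(W,G \right)} = 5 G$
$X = -20898$ ($X = -3 + \left(5 \left(-59\right) - 20600\right) = -3 - 20895 = -20898$)
$\frac{1}{\frac{-35232 + 14403}{-35389 - 12724} + X} = \frac{1}{\frac{-35232 + 14403}{-35389 - 12724} - 20898} = \frac{1}{- \frac{20829}{-48113} - 20898} = \frac{1}{\left(-20829\right) \left(- \frac{1}{48113}\right) - 20898} = \frac{1}{\frac{20829}{48113} - 20898} = \frac{1}{- \frac{1005444645}{48113}} = - \frac{48113}{1005444645}$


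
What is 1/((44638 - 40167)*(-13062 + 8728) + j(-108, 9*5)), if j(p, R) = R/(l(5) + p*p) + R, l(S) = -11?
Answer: -11653/225803315612 ≈ -5.1607e-8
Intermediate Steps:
j(p, R) = R + R/(-11 + p²) (j(p, R) = R/(-11 + p*p) + R = R/(-11 + p²) + R = R + R/(-11 + p²))
1/((44638 - 40167)*(-13062 + 8728) + j(-108, 9*5)) = 1/((44638 - 40167)*(-13062 + 8728) + (9*5)*(-10 + (-108)²)/(-11 + (-108)²)) = 1/(4471*(-4334) + 45*(-10 + 11664)/(-11 + 11664)) = 1/(-19377314 + 45*11654/11653) = 1/(-19377314 + 45*(1/11653)*11654) = 1/(-19377314 + 524430/11653) = 1/(-225803315612/11653) = -11653/225803315612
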